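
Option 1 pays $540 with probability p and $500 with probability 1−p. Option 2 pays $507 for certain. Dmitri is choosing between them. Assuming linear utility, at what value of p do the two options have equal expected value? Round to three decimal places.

p = 0.175

p·540 + (1−p)·500 = 507
40p + 500 = 507
p = (507 − 500) / 40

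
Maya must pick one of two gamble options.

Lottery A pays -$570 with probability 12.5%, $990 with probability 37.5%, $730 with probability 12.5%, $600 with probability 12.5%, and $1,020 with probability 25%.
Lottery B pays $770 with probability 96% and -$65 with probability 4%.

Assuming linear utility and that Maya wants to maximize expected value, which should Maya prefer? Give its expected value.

Lottery B ($736.60)

Lottery A = 0.125 × (-570) + 0.375 × 990 + 0.125 × 730 + 0.125 × 600 + 0.25 × 1020 = -71.25 + 371.25 + 91.25 + 75 + 255 = 721.25
Lottery B = 0.96 × 770 + 0.04 × (-65) = 739.2 − 2.6 = 736.6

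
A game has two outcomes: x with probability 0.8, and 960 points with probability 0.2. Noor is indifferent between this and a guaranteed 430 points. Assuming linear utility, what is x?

x = 297.5 points

0.8·x + 0.2·960 = 430
0.8·x = 430 − 192 = 238
x = 238 / 0.8 = 297.5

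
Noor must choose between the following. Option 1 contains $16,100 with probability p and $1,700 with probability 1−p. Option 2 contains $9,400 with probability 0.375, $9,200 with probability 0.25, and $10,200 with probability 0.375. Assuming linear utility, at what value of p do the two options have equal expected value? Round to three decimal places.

EV(Option 2) = 0.375 × 9400 + 0.25 × 9200 + 0.375 × 10200 = 3525 + 2300 + 3825 = 9650
p·16100 + (1−p)·1700 = 9650
14400p + 1700 = 9650
p = (9650 − 1700) / 14400

p = 0.552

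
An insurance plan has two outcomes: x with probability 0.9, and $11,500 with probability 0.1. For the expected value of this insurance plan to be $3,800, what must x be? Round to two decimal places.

x = $2,944.44

0.9·x + 0.1·11500 = 3800
0.9·x = 3800 − 1150 = 2650
x = 2650 / 0.9 = 2944.4444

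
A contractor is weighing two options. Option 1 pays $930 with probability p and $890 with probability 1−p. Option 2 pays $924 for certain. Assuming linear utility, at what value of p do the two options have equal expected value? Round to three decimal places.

p = 0.850

p·930 + (1−p)·890 = 924
40p + 890 = 924
p = (924 − 890) / 40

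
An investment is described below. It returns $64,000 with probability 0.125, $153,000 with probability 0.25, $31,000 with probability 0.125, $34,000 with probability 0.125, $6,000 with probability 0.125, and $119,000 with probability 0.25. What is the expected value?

EV = 0.125 × 64000 + 0.25 × 153000 + 0.125 × 31000 + 0.125 × 34000 + 0.125 × 6000 + 0.25 × 119000 = 8000 + 38250 + 3875 + 4250 + 750 + 29750 = 84875

$84,875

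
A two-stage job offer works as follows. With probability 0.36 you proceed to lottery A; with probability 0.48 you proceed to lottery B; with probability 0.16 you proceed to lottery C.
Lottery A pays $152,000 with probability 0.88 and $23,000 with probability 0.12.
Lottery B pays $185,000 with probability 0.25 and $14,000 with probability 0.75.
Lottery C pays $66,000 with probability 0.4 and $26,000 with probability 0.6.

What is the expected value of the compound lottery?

$83,107.20

EV(A) = 0.88 × 152000 + 0.12 × 23000 = 133760 + 2760 = 136520
EV(B) = 0.25 × 185000 + 0.75 × 14000 = 46250 + 10500 = 56750
EV(C) = 0.4 × 66000 + 0.6 × 26000 = 26400 + 15600 = 42000
Overall = 0.36 × 136520 + 0.48 × 56750 + 0.16 × 42000 = 49147.2 + 27240 + 6720 = 83107.2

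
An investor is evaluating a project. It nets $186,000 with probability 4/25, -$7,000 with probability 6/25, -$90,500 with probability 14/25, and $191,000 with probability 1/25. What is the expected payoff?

-$14,960

EV = 4/25 × 186000 + 6/25 × (-7000) + 14/25 × (-90500) + 1/25 × 191000 = 29760 − 1680 − 50680 + 7640 = -14960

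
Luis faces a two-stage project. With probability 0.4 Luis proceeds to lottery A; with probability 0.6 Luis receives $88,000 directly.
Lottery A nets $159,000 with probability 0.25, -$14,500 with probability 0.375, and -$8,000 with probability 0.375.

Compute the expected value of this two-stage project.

EV(A) = 0.25 × 159000 + 0.375 × (-14500) + 0.375 × (-8000) = 39750 − 5437.5 − 3000 = 31312.5
Branch B: 88000 (certain)
Overall = 0.4 × 31312.5 + 0.6 × 88000 = 12525 + 52800 = 65325

$65,325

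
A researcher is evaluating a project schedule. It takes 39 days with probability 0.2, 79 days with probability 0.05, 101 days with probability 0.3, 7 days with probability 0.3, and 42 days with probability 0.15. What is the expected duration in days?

50.45 days

EV = 0.2 × 39 + 0.05 × 79 + 0.3 × 101 + 0.3 × 7 + 0.15 × 42 = 7.8 + 3.95 + 30.3 + 2.1 + 6.3 = 50.45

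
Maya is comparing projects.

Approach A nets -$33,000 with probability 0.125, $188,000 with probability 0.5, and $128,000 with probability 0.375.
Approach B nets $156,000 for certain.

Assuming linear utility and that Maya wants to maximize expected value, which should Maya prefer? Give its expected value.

Approach B ($156,000)

Approach A = 0.125 × (-33000) + 0.5 × 188000 + 0.375 × 128000 = -4125 + 94000 + 48000 = 137875
Approach B: 156000 (certain)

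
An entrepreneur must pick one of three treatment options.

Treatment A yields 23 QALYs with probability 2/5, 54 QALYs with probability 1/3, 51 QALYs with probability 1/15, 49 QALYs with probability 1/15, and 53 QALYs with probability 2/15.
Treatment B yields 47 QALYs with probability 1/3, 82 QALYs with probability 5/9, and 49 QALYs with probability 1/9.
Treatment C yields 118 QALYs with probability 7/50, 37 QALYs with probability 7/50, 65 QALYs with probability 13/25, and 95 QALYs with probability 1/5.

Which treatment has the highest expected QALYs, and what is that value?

Treatment A = 2/5 × 23 + 1/3 × 54 + 1/15 × 51 + 1/15 × 49 + 2/15 × 53 = 9.2 + 18 + 3.4 + 3.2667 + 7.0667 = 40.9333
Treatment B = 1/3 × 47 + 5/9 × 82 + 1/9 × 49 = 15.6667 + 45.5556 + 5.4444 = 66.6667
Treatment C = 7/50 × 118 + 7/50 × 37 + 13/25 × 65 + 1/5 × 95 = 16.52 + 5.18 + 33.8 + 19 = 74.5

Treatment C (74.5 QALYs)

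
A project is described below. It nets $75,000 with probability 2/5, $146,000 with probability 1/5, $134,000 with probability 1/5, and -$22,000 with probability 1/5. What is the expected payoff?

EV = 2/5 × 75000 + 1/5 × 146000 + 1/5 × 134000 + 1/5 × (-22000) = 30000 + 29200 + 26800 − 4400 = 81600

$81,600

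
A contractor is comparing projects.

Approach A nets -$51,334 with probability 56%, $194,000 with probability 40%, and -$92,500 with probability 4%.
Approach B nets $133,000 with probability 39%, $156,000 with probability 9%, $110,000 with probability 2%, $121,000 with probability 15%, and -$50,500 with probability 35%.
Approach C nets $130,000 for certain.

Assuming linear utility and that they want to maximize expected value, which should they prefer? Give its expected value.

Approach A = 0.56 × (-51334) + 0.4 × 194000 + 0.04 × (-92500) = -28747.04 + 77600 − 3700 = 45152.96
Approach B = 0.39 × 133000 + 0.09 × 156000 + 0.02 × 110000 + 0.15 × 121000 + 0.35 × (-50500) = 51870 + 14040 + 2200 + 18150 − 17675 = 68585
Approach C: 130000 (certain)

Approach C ($130,000)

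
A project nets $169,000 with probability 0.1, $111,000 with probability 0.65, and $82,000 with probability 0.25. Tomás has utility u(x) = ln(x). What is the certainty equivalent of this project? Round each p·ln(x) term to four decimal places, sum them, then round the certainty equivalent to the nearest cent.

E[u] = 0.1·ln(169000) + 0.65·ln(111000) + 0.25·ln(82000) = 1.2038 + 7.5512 + 2.8286 = 11.5836
CE = e^11.5836 ≈ 107323.19

$107,323.19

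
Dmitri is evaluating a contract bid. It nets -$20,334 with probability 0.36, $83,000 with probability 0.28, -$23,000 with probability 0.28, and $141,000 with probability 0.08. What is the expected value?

EV = 0.36 × (-20334) + 0.28 × 83000 + 0.28 × (-23000) + 0.08 × 141000 = -7320.24 + 23240 − 6440 + 11280 = 20759.76

$20,759.76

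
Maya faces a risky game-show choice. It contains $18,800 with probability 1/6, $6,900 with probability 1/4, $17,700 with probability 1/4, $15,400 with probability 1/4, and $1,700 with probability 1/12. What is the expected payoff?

$13,275

EV = 1/6 × 18800 + 1/4 × 6900 + 1/4 × 17700 + 1/4 × 15400 + 1/12 × 1700 = 3133.3333 + 1725 + 4425 + 3850 + 141.6667 = 13275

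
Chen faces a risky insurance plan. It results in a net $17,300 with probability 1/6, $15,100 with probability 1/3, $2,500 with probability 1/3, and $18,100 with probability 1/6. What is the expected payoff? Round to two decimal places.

EV = 1/6 × 17300 + 1/3 × 15100 + 1/3 × 2500 + 1/6 × 18100 = 2883.3333 + 5033.3333 + 833.3333 + 3016.6667 = 11766.6667

$11,766.67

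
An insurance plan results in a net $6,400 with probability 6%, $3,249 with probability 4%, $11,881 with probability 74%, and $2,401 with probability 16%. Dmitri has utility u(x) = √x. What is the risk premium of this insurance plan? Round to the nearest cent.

E[u] = 0.06·√6400 + 0.04·√3249 + 0.74·√11881 + 0.16·√2401 = 0.06·80 + 0.04·57 + 0.74·109 + 0.16·49 = 95.58
CE = (95.58)² = 9135.5364
Risk premium = EV − CE = 9690.06 − 9135.5364 = 554.5236

$554.52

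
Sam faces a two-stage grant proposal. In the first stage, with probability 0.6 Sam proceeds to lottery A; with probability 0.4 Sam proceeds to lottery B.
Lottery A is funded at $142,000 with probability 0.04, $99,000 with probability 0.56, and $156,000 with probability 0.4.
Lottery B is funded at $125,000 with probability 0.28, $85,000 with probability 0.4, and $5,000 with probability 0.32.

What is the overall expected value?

$102,352

EV(A) = 0.04 × 142000 + 0.56 × 99000 + 0.4 × 156000 = 5680 + 55440 + 62400 = 123520
EV(B) = 0.28 × 125000 + 0.4 × 85000 + 0.32 × 5000 = 35000 + 34000 + 1600 = 70600
Overall = 0.6 × 123520 + 0.4 × 70600 = 74112 + 28240 = 102352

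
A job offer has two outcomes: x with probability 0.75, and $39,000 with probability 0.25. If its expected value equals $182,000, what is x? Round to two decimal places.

0.75·x + 0.25·39000 = 182000
0.75·x = 182000 − 9750 = 172250
x = 172250 / 0.75 = 229666.6667

x = $229,666.67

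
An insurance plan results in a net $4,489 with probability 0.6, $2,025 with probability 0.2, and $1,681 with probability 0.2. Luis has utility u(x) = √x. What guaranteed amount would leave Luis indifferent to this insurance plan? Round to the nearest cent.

$3,294.76

E[u] = 0.6·√4489 + 0.2·√2025 + 0.2·√1681 = 0.6·67 + 0.2·45 + 0.2·41 = 57.4
CE = (57.4)² = 3294.76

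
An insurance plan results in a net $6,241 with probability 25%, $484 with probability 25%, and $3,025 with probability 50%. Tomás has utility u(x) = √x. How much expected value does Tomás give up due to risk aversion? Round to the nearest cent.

E[u] = 0.25·√6241 + 0.25·√484 + 0.5·√3025 = 0.25·79 + 0.25·22 + 0.5·55 = 52.75
CE = (52.75)² = 2782.5625
Risk premium = EV − CE = 3193.75 − 2782.5625 = 411.1875

$411.19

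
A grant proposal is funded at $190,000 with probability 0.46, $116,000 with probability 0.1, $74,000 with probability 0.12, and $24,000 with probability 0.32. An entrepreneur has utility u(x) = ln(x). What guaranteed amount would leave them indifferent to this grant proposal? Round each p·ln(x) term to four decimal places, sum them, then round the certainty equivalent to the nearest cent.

E[u] = 0.46·ln(190000) + 0.1·ln(116000) + 0.12·ln(74000) + 0.32·ln(24000) = 5.5912 + 1.1661 + 1.3454 + 3.2275 = 11.3302
CE = e^11.3302 ≈ 83299.68

$83,299.68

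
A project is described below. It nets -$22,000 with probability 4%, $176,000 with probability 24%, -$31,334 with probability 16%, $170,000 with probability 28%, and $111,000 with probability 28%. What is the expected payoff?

$115,026.56

EV = 0.04 × (-22000) + 0.24 × 176000 + 0.16 × (-31334) + 0.28 × 170000 + 0.28 × 111000 = -880 + 42240 − 5013.44 + 47600 + 31080 = 115026.56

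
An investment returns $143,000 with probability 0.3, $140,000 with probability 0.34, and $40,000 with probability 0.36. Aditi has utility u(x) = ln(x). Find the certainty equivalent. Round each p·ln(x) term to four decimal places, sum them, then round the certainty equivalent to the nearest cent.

$89,751.50

E[u] = 0.3·ln(143000) + 0.34·ln(140000) + 0.36·ln(40000) = 3.5612 + 4.0288 + 3.8148 = 11.4048
CE = e^11.4048 ≈ 89751.50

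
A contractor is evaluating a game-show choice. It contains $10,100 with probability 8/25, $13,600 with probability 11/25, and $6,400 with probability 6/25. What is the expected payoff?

$10,752

EV = 8/25 × 10100 + 11/25 × 13600 + 6/25 × 6400 = 3232 + 5984 + 1536 = 10752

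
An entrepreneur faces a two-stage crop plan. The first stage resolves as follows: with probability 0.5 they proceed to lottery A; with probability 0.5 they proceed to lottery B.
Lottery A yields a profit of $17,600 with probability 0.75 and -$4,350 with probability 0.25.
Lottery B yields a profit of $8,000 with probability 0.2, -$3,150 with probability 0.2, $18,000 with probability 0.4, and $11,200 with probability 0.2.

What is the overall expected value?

EV(A) = 0.75 × 17600 + 0.25 × (-4350) = 13200 − 1087.5 = 12112.5
EV(B) = 0.2 × 8000 + 0.2 × (-3150) + 0.4 × 18000 + 0.2 × 11200 = 1600 − 630 + 7200 + 2240 = 10410
Overall = 0.5 × 12112.5 + 0.5 × 10410 = 6056.25 + 5205 = 11261.25

$11,261.25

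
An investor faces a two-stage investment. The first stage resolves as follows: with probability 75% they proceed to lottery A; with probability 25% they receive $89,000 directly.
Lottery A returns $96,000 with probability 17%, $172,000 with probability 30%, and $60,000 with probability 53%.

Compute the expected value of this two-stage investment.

EV(A) = 0.17 × 96000 + 0.3 × 172000 + 0.53 × 60000 = 16320 + 51600 + 31800 = 99720
Branch B: 89000 (certain)
Overall = 0.75 × 99720 + 0.25 × 89000 = 74790 + 22250 = 97040

$97,040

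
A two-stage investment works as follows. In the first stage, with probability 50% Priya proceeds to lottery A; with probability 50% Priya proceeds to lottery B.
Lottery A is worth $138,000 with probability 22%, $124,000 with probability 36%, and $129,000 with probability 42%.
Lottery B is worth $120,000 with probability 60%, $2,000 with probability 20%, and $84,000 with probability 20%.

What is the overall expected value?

EV(A) = 0.22 × 138000 + 0.36 × 124000 + 0.42 × 129000 = 30360 + 44640 + 54180 = 129180
EV(B) = 0.6 × 120000 + 0.2 × 2000 + 0.2 × 84000 = 72000 + 400 + 16800 = 89200
Overall = 0.5 × 129180 + 0.5 × 89200 = 64590 + 44600 = 109190

$109,190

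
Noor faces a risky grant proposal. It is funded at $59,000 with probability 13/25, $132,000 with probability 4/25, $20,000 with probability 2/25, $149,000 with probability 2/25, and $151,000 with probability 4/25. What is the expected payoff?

$89,480

EV = 13/25 × 59000 + 4/25 × 132000 + 2/25 × 20000 + 2/25 × 149000 + 4/25 × 151000 = 30680 + 21120 + 1600 + 11920 + 24160 = 89480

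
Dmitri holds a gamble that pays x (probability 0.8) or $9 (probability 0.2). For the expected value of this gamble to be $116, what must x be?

x = $142.75

0.8·x + 0.2·9 = 116
0.8·x = 116 − 1.8 = 114.2
x = 114.2 / 0.8 = 142.75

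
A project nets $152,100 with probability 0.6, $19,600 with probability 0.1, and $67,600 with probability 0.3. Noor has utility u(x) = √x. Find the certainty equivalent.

E[u] = 0.6·√152100 + 0.1·√19600 + 0.3·√67600 = 0.6·390 + 0.1·140 + 0.3·260 = 326
CE = (326)² = 106276

$106,276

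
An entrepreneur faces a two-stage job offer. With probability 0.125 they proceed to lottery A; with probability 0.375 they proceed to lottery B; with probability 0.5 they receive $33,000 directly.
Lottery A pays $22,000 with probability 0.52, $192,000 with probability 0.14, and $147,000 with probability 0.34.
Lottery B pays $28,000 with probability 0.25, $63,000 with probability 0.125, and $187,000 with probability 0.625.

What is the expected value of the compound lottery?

EV(A) = 0.52 × 22000 + 0.14 × 192000 + 0.34 × 147000 = 11440 + 26880 + 49980 = 88300
EV(B) = 0.25 × 28000 + 0.125 × 63000 + 0.625 × 187000 = 7000 + 7875 + 116875 = 131750
Branch C: 33000 (certain)
Overall = 0.125 × 88300 + 0.375 × 131750 + 0.5 × 33000 = 11037.5 + 49406.25 + 16500 = 76943.75

$76,943.75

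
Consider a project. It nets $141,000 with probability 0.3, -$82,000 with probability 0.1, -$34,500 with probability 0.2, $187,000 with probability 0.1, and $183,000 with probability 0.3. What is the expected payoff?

EV = 0.3 × 141000 + 0.1 × (-82000) + 0.2 × (-34500) + 0.1 × 187000 + 0.3 × 183000 = 42300 − 8200 − 6900 + 18700 + 54900 = 100800

$100,800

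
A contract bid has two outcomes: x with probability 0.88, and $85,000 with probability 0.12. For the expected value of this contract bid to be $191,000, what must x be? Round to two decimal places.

0.88·x + 0.12·85000 = 191000
0.88·x = 191000 − 10200 = 180800
x = 180800 / 0.88 = 205454.5455

x = $205,454.55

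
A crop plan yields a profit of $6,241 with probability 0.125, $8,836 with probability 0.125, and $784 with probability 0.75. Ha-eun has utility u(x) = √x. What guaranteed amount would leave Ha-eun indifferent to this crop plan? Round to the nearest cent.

E[u] = 0.125·√6241 + 0.125·√8836 + 0.75·√784 = 0.125·79 + 0.125·94 + 0.75·28 = 42.625
CE = (42.625)² = 1816.890625

$1,816.89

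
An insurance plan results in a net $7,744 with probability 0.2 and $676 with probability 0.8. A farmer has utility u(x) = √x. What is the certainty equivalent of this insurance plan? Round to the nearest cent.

$1,474.56

E[u] = 0.2·√7744 + 0.8·√676 = 0.2·88 + 0.8·26 = 38.4
CE = (38.4)² = 1474.56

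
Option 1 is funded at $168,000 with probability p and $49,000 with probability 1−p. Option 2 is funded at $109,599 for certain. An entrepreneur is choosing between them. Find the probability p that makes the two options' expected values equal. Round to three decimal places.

p = 0.509

p·168000 + (1−p)·49000 = 109599
119000p + 49000 = 109599
p = (109599 − 49000) / 119000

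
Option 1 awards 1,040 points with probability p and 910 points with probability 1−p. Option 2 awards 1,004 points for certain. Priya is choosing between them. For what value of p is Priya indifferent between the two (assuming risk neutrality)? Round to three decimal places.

p = 0.723

p·1040 + (1−p)·910 = 1004
130p + 910 = 1004
p = (1004 − 910) / 130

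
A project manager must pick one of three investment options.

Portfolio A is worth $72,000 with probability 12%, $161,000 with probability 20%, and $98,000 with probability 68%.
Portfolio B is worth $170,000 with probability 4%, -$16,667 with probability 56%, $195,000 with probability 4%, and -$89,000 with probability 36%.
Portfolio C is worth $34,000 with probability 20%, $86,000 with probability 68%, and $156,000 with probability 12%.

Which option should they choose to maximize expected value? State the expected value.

Portfolio A = 0.12 × 72000 + 0.2 × 161000 + 0.68 × 98000 = 8640 + 32200 + 66640 = 107480
Portfolio B = 0.04 × 170000 + 0.56 × (-16667) + 0.04 × 195000 + 0.36 × (-89000) = 6800 − 9333.52 + 7800 − 32040 = -26773.52
Portfolio C = 0.2 × 34000 + 0.68 × 86000 + 0.12 × 156000 = 6800 + 58480 + 18720 = 84000

Portfolio A ($107,480)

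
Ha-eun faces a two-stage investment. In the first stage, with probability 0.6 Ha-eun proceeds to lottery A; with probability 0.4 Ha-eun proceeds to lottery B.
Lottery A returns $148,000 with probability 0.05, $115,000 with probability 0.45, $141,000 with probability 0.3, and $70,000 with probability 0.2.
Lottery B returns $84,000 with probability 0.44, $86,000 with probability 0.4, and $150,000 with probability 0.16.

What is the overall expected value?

$107,414

EV(A) = 0.05 × 148000 + 0.45 × 115000 + 0.3 × 141000 + 0.2 × 70000 = 7400 + 51750 + 42300 + 14000 = 115450
EV(B) = 0.44 × 84000 + 0.4 × 86000 + 0.16 × 150000 = 36960 + 34400 + 24000 = 95360
Overall = 0.6 × 115450 + 0.4 × 95360 = 69270 + 38144 = 107414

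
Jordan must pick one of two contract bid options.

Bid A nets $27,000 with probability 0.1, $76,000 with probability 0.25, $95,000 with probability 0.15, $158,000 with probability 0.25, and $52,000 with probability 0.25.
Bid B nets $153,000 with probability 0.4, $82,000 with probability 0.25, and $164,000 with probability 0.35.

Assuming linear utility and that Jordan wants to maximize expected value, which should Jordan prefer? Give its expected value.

Bid B ($139,100)

Bid A = 0.1 × 27000 + 0.25 × 76000 + 0.15 × 95000 + 0.25 × 158000 + 0.25 × 52000 = 2700 + 19000 + 14250 + 39500 + 13000 = 88450
Bid B = 0.4 × 153000 + 0.25 × 82000 + 0.35 × 164000 = 61200 + 20500 + 57400 = 139100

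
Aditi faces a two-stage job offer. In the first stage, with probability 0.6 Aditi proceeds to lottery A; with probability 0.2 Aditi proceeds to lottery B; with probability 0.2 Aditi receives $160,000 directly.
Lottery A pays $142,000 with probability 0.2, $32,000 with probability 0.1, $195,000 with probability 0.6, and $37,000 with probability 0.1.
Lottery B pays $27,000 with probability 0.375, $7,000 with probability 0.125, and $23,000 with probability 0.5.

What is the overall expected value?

EV(A) = 0.2 × 142000 + 0.1 × 32000 + 0.6 × 195000 + 0.1 × 37000 = 28400 + 3200 + 117000 + 3700 = 152300
EV(B) = 0.375 × 27000 + 0.125 × 7000 + 0.5 × 23000 = 10125 + 875 + 11500 = 22500
Branch C: 160000 (certain)
Overall = 0.6 × 152300 + 0.2 × 22500 + 0.2 × 160000 = 91380 + 4500 + 32000 = 127880

$127,880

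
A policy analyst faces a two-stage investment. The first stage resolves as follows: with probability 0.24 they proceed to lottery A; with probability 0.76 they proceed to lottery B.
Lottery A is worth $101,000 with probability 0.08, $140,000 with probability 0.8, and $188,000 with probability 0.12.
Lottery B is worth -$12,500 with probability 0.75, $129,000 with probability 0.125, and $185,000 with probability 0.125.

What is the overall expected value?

EV(A) = 0.08 × 101000 + 0.8 × 140000 + 0.12 × 188000 = 8080 + 112000 + 22560 = 142640
EV(B) = 0.75 × (-12500) + 0.125 × 129000 + 0.125 × 185000 = -9375 + 16125 + 23125 = 29875
Overall = 0.24 × 142640 + 0.76 × 29875 = 34233.6 + 22705 = 56938.6

$56,938.60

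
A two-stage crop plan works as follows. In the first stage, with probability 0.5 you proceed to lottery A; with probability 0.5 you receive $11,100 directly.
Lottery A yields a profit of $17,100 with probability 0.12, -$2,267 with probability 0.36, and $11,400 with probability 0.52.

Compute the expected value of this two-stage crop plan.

EV(A) = 0.12 × 17100 + 0.36 × (-2267) + 0.52 × 11400 = 2052 − 816.12 + 5928 = 7163.88
Branch B: 11100 (certain)
Overall = 0.5 × 7163.88 + 0.5 × 11100 = 3581.94 + 5550 = 9131.94

$9,131.94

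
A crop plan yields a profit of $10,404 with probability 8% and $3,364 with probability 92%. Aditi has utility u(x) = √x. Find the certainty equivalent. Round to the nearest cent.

E[u] = 0.08·√10404 + 0.92·√3364 = 0.08·102 + 0.92·58 = 61.52
CE = (61.52)² = 3784.7104

$3,784.71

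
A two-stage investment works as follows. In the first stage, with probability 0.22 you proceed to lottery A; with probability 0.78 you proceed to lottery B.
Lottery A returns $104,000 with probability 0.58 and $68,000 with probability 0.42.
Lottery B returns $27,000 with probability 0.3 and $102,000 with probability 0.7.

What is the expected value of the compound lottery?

$81,563.60

EV(A) = 0.58 × 104000 + 0.42 × 68000 = 60320 + 28560 = 88880
EV(B) = 0.3 × 27000 + 0.7 × 102000 = 8100 + 71400 = 79500
Overall = 0.22 × 88880 + 0.78 × 79500 = 19553.6 + 62010 = 81563.6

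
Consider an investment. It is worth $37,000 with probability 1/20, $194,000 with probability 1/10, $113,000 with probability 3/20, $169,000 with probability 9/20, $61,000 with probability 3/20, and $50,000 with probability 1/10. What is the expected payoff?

EV = 1/20 × 37000 + 1/10 × 194000 + 3/20 × 113000 + 9/20 × 169000 + 3/20 × 61000 + 1/10 × 50000 = 1850 + 19400 + 16950 + 76050 + 9150 + 5000 = 128400

$128,400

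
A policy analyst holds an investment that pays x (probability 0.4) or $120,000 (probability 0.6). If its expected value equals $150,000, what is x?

0.4·x + 0.6·120000 = 150000
0.4·x = 150000 − 72000 = 78000
x = 78000 / 0.4 = 195000

x = $195,000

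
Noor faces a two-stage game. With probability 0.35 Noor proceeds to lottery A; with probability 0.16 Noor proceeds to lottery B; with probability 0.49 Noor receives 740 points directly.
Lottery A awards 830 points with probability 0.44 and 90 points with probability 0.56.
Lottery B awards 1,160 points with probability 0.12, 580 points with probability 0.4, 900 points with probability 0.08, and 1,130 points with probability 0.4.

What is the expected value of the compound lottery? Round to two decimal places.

651.29 points

EV(A) = 0.44 × 830 + 0.56 × 90 = 365.2 + 50.4 = 415.6
EV(B) = 0.12 × 1160 + 0.4 × 580 + 0.08 × 900 + 0.4 × 1130 = 139.2 + 232 + 72 + 452 = 895.2
Branch C: 740 (certain)
Overall = 0.35 × 415.6 + 0.16 × 895.2 + 0.49 × 740 = 145.46 + 143.232 + 362.6 = 651.292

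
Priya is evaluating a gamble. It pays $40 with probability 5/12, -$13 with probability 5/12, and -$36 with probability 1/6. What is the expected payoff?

EV = 5/12 × 40 + 5/12 × (-13) + 1/6 × (-36) = 16.6667 − 5.4167 − 6 = 5.25

$5.25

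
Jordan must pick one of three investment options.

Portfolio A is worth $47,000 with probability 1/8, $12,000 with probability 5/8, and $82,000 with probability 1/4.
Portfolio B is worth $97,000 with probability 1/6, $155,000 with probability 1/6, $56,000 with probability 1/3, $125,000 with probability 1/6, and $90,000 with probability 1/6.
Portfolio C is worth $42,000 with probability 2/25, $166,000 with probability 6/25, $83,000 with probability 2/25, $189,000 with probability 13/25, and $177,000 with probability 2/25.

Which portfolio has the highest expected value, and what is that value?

Portfolio C ($162,280)

Portfolio A = 1/8 × 47000 + 5/8 × 12000 + 1/4 × 82000 = 5875 + 7500 + 20500 = 33875
Portfolio B = 1/6 × 97000 + 1/6 × 155000 + 1/3 × 56000 + 1/6 × 125000 + 1/6 × 90000 = 16166.6667 + 25833.3333 + 18666.6667 + 20833.3333 + 15000 = 96500
Portfolio C = 2/25 × 42000 + 6/25 × 166000 + 2/25 × 83000 + 13/25 × 189000 + 2/25 × 177000 = 3360 + 39840 + 6640 + 98280 + 14160 = 162280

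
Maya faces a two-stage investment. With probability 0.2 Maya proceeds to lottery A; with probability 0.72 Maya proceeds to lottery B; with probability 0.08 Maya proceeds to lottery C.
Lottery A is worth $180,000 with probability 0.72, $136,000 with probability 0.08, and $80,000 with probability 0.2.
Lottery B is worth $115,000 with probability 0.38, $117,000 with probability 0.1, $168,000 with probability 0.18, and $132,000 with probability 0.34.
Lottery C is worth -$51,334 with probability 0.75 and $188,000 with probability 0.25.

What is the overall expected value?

EV(A) = 0.72 × 180000 + 0.08 × 136000 + 0.2 × 80000 = 129600 + 10880 + 16000 = 156480
EV(B) = 0.38 × 115000 + 0.1 × 117000 + 0.18 × 168000 + 0.34 × 132000 = 43700 + 11700 + 30240 + 44880 = 130520
EV(C) = 0.75 × (-51334) + 0.25 × 188000 = -38500.5 + 47000 = 8499.5
Overall = 0.2 × 156480 + 0.72 × 130520 + 0.08 × 8499.5 = 31296 + 93974.4 + 679.96 = 125950.36

$125,950.36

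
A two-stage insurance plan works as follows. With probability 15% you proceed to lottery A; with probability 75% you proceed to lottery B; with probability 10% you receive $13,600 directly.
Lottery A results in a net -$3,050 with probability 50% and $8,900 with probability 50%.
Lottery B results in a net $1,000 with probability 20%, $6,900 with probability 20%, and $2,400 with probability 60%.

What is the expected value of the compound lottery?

EV(A) = 0.5 × (-3050) + 0.5 × 8900 = -1525 + 4450 = 2925
EV(B) = 0.2 × 1000 + 0.2 × 6900 + 0.6 × 2400 = 200 + 1380 + 1440 = 3020
Branch C: 13600 (certain)
Overall = 0.15 × 2925 + 0.75 × 3020 + 0.1 × 13600 = 438.75 + 2265 + 1360 = 4063.75

$4,063.75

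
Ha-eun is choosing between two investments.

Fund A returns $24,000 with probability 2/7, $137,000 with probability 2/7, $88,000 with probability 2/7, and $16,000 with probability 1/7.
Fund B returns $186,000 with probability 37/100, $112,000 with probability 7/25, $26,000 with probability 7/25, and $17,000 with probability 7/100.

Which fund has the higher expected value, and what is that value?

Fund A = 2/7 × 24000 + 2/7 × 137000 + 2/7 × 88000 + 1/7 × 16000 = 6857.1429 + 39142.8571 + 25142.8571 + 2285.7143 = 73428.5714
Fund B = 37/100 × 186000 + 7/25 × 112000 + 7/25 × 26000 + 7/100 × 17000 = 68820 + 31360 + 7280 + 1190 = 108650

Fund B ($108,650)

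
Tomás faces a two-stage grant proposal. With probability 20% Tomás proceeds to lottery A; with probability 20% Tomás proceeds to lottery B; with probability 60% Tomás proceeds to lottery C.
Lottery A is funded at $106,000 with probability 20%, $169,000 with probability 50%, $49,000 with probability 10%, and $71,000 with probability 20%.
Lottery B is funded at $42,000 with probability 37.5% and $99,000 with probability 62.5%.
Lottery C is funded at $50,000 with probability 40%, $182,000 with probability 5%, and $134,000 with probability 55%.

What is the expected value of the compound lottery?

EV(A) = 0.2 × 106000 + 0.5 × 169000 + 0.1 × 49000 + 0.2 × 71000 = 21200 + 84500 + 4900 + 14200 = 124800
EV(B) = 0.375 × 42000 + 0.625 × 99000 = 15750 + 61875 = 77625
EV(C) = 0.4 × 50000 + 0.05 × 182000 + 0.55 × 134000 = 20000 + 9100 + 73700 = 102800
Overall = 0.2 × 124800 + 0.2 × 77625 + 0.6 × 102800 = 24960 + 15525 + 61680 = 102165

$102,165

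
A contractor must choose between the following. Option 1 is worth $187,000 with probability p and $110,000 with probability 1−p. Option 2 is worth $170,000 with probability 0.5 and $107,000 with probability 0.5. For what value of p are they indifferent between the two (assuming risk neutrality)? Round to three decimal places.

p = 0.370

EV(Option 2) = 0.5 × 170000 + 0.5 × 107000 = 85000 + 53500 = 138500
p·187000 + (1−p)·110000 = 138500
77000p + 110000 = 138500
p = (138500 − 110000) / 77000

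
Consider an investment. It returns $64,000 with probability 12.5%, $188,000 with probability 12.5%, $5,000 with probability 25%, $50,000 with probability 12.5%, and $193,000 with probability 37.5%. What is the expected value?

EV = 0.125 × 64000 + 0.125 × 188000 + 0.25 × 5000 + 0.125 × 50000 + 0.375 × 193000 = 8000 + 23500 + 1250 + 6250 + 72375 = 111375

$111,375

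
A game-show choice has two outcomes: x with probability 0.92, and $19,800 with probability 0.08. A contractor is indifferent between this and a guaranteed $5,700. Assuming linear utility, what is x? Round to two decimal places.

x = $4,473.91

0.92·x + 0.08·19800 = 5700
0.92·x = 5700 − 1584 = 4116
x = 4116 / 0.92 = 4473.9130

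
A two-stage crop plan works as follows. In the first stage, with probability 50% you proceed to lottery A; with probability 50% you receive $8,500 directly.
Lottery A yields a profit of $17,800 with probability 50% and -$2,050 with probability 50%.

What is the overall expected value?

EV(A) = 0.5 × 17800 + 0.5 × (-2050) = 8900 − 1025 = 7875
Branch B: 8500 (certain)
Overall = 0.5 × 7875 + 0.5 × 8500 = 3937.5 + 4250 = 8187.5

$8,187.50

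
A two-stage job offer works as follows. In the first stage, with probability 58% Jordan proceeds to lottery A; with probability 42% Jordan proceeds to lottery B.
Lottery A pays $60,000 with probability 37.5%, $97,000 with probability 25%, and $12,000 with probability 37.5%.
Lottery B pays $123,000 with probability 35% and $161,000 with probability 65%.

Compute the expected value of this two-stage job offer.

EV(A) = 0.375 × 60000 + 0.25 × 97000 + 0.375 × 12000 = 22500 + 24250 + 4500 = 51250
EV(B) = 0.35 × 123000 + 0.65 × 161000 = 43050 + 104650 = 147700
Overall = 0.58 × 51250 + 0.42 × 147700 = 29725 + 62034 = 91759

$91,759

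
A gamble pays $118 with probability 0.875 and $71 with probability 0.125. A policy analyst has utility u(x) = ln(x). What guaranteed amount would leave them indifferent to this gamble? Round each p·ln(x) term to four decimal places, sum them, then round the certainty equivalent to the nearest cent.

E[u] = 0.875·ln(118) + 0.125·ln(71) = 4.1743 + 0.5328 = 4.7071
CE = e^4.7071 ≈ 110.73

$110.73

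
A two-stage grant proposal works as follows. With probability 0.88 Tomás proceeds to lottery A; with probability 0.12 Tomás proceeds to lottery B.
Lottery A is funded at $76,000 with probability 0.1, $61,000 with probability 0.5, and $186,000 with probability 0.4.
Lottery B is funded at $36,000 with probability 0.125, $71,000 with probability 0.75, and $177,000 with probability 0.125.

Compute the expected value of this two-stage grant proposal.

EV(A) = 0.1 × 76000 + 0.5 × 61000 + 0.4 × 186000 = 7600 + 30500 + 74400 = 112500
EV(B) = 0.125 × 36000 + 0.75 × 71000 + 0.125 × 177000 = 4500 + 53250 + 22125 = 79875
Overall = 0.88 × 112500 + 0.12 × 79875 = 99000 + 9585 = 108585

$108,585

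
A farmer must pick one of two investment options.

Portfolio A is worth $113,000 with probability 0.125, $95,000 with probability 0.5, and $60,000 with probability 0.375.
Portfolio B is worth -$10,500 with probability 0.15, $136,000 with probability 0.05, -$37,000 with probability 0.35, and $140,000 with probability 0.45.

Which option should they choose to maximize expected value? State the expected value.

Portfolio A ($84,125)

Portfolio A = 0.125 × 113000 + 0.5 × 95000 + 0.375 × 60000 = 14125 + 47500 + 22500 = 84125
Portfolio B = 0.15 × (-10500) + 0.05 × 136000 + 0.35 × (-37000) + 0.45 × 140000 = -1575 + 6800 − 12950 + 63000 = 55275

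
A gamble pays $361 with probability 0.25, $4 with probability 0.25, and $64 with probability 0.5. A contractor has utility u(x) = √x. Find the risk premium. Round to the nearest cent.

E[u] = 0.25·√361 + 0.25·√4 + 0.5·√64 = 0.25·19 + 0.25·2 + 0.5·8 = 9.25
CE = (9.25)² = 85.5625
Risk premium = EV − CE = 123.25 − 85.5625 = 37.6875

$37.69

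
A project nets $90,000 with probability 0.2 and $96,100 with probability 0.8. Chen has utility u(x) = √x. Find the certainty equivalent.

$94,864

E[u] = 0.2·√90000 + 0.8·√96100 = 0.2·300 + 0.8·310 = 308
CE = (308)² = 94864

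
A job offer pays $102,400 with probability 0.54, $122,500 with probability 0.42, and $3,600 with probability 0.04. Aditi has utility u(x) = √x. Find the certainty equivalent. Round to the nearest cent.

$103,812.84

E[u] = 0.54·√102400 + 0.42·√122500 + 0.04·√3600 = 0.54·320 + 0.42·350 + 0.04·60 = 322.2
CE = (322.2)² = 103812.84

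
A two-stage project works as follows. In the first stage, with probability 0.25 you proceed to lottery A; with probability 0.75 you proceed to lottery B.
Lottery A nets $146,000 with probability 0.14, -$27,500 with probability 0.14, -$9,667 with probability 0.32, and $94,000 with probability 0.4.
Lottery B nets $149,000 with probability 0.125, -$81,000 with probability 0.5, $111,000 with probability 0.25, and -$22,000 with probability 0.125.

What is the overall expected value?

$15,117.89

EV(A) = 0.14 × 146000 + 0.14 × (-27500) + 0.32 × (-9667) + 0.4 × 94000 = 20440 − 3850 − 3093.44 + 37600 = 51096.56
EV(B) = 0.125 × 149000 + 0.5 × (-81000) + 0.25 × 111000 + 0.125 × (-22000) = 18625 − 40500 + 27750 − 2750 = 3125
Overall = 0.25 × 51096.56 + 0.75 × 3125 = 12774.14 + 2343.75 = 15117.89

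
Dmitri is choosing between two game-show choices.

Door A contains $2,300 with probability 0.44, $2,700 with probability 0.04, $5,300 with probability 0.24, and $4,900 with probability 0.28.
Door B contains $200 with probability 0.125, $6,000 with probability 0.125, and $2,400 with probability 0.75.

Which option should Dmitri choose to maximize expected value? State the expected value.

Door A ($3,764)

Door A = 0.44 × 2300 + 0.04 × 2700 + 0.24 × 5300 + 0.28 × 4900 = 1012 + 108 + 1272 + 1372 = 3764
Door B = 0.125 × 200 + 0.125 × 6000 + 0.75 × 2400 = 25 + 750 + 1800 = 2575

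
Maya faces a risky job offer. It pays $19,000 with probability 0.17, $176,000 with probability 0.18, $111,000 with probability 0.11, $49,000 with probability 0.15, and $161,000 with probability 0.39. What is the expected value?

$117,260

EV = 0.17 × 19000 + 0.18 × 176000 + 0.11 × 111000 + 0.15 × 49000 + 0.39 × 161000 = 3230 + 31680 + 12210 + 7350 + 62790 = 117260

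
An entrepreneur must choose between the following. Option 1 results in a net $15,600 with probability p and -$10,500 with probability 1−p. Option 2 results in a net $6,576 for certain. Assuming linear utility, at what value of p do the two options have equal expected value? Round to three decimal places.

p = 0.654

p·15600 + (1−p)·(-10500) = 6576
26100p − 10500 = 6576
p = (6576 + 10500) / 26100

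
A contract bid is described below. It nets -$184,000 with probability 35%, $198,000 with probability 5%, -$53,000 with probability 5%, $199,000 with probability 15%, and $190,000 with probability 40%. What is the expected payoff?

$48,700

EV = 0.35 × (-184000) + 0.05 × 198000 + 0.05 × (-53000) + 0.15 × 199000 + 0.4 × 190000 = -64400 + 9900 − 2650 + 29850 + 76000 = 48700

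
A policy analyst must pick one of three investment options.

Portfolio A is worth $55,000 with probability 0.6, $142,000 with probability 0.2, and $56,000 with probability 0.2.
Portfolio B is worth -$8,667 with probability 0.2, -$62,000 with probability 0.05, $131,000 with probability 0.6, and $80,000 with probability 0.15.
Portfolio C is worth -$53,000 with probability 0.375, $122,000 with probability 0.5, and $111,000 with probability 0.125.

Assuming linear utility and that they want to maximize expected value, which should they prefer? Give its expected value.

Portfolio B ($85,766.60)

Portfolio A = 0.6 × 55000 + 0.2 × 142000 + 0.2 × 56000 = 33000 + 28400 + 11200 = 72600
Portfolio B = 0.2 × (-8667) + 0.05 × (-62000) + 0.6 × 131000 + 0.15 × 80000 = -1733.4 − 3100 + 78600 + 12000 = 85766.6
Portfolio C = 0.375 × (-53000) + 0.5 × 122000 + 0.125 × 111000 = -19875 + 61000 + 13875 = 55000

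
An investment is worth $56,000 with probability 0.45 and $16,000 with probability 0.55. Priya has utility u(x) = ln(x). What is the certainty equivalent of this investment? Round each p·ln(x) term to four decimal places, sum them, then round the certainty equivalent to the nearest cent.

$28,116.17

E[u] = 0.45·ln(56000) + 0.55·ln(16000) = 4.9199 + 5.3242 = 10.2441
CE = e^10.2441 ≈ 28116.17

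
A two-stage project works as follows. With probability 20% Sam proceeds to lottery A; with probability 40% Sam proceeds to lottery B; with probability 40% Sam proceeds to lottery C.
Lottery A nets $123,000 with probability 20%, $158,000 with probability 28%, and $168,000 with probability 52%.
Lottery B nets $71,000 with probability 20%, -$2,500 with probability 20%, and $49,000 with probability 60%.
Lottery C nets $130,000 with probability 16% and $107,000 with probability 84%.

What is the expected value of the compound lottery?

EV(A) = 0.2 × 123000 + 0.28 × 158000 + 0.52 × 168000 = 24600 + 44240 + 87360 = 156200
EV(B) = 0.2 × 71000 + 0.2 × (-2500) + 0.6 × 49000 = 14200 − 500 + 29400 = 43100
EV(C) = 0.16 × 130000 + 0.84 × 107000 = 20800 + 89880 = 110680
Overall = 0.2 × 156200 + 0.4 × 43100 + 0.4 × 110680 = 31240 + 17240 + 44272 = 92752

$92,752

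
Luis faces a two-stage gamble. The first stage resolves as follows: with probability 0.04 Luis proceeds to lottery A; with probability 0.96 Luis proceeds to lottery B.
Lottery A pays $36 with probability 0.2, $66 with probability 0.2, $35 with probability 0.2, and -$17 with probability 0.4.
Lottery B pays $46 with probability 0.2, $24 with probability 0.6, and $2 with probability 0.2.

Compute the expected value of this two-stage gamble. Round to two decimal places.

$23.86

EV(A) = 0.2 × 36 + 0.2 × 66 + 0.2 × 35 + 0.4 × (-17) = 7.2 + 13.2 + 7 − 6.8 = 20.6
EV(B) = 0.2 × 46 + 0.6 × 24 + 0.2 × 2 = 9.2 + 14.4 + 0.4 = 24
Overall = 0.04 × 20.6 + 0.96 × 24 = 0.824 + 23.04 = 23.864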